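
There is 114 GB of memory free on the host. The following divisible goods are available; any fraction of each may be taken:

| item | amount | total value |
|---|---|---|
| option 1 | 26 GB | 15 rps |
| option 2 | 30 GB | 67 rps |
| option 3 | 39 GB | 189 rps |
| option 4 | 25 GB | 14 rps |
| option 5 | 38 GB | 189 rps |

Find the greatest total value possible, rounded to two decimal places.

449.04

Take in order of value per unit:
- option 5 (189/38 per unit): all 38 → value 189, running total 189.00
- option 3 (189/39 per unit): all 39 → value 189, running total 378.00
- option 2 (67/30 per unit): all 30 → value 67, running total 445.00
- option 1 (15/26 per unit): 7 of 26 → value 7×15/26 = 4.0385, running total 449.04
Total 449.04.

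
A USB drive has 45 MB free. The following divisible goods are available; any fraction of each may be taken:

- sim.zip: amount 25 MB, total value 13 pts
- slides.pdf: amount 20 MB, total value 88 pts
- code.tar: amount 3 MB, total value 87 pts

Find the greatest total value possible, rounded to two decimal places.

Take in order of value per unit:
- code.tar (87/3 per unit): all 3 → value 87, running total 87.00
- slides.pdf (88/20 per unit): all 20 → value 88, running total 175.00
- sim.zip (13/25 per unit): 22 of 25 → value 22×13/25 = 11.4400, running total 186.44
Total 186.44.

186.44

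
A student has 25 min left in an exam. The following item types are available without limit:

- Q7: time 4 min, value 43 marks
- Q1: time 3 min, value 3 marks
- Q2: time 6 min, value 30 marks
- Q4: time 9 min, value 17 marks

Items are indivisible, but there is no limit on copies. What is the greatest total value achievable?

258 marks

Best value-per-unit is Q7 at 43/4, and filling with it alone uses time 6×4=24. No mix of the others beats 6×43 = 258.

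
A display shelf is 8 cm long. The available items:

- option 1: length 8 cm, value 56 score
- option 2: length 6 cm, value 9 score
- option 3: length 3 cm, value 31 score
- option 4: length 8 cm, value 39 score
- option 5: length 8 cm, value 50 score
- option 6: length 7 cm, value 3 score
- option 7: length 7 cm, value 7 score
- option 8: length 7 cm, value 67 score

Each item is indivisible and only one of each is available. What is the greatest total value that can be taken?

67 score

Check high-value combinations within 8 cm:
- option 8: length 7, value 67
- option 1: length 8, value 56
- option 5: length 8, value 50
Best: 67 score.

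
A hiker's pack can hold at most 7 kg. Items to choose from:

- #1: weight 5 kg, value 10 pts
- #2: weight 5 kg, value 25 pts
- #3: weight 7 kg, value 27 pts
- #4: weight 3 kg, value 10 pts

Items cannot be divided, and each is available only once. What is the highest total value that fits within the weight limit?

27 pts

Check high-value combinations within 7 kg:
- #3: weight 7, value 27
- #2: weight 5, value 25
- #4: weight 3, value 10
- #1: weight 5, value 10
Best: 27 pts.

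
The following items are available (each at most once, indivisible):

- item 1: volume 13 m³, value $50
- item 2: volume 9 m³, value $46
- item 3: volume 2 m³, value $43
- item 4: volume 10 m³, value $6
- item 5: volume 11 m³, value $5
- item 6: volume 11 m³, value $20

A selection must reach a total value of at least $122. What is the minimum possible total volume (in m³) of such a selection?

24

Subsets with value ≥ 122, sorted by total volume:
- item 1+item 2+item 3: volume 24, value 139
- item 1+item 2+item 3+item 4: volume 34, value 145
- item 1+item 2+item 3+item 6: volume 35, value 159
- item 1+item 2+item 3+item 5: volume 35, value 144
Minimum volume: 24 m³.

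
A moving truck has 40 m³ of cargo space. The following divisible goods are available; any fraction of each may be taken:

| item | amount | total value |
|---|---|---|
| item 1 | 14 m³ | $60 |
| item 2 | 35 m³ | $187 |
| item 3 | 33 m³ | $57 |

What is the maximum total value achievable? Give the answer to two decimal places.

Take in order of value per unit:
- item 2 (187/35 per unit): all 35 → value 187, running total 187.00
- item 1 (60/14 per unit): 5 of 14 → value 5×60/14 = 21.4286, running total 208.43
Total 208.43.

208.43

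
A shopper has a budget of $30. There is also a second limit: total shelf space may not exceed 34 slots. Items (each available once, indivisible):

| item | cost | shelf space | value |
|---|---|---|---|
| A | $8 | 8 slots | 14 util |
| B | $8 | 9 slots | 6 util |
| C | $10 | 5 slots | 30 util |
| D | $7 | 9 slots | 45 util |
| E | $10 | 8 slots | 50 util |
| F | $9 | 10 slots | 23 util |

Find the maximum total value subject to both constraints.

125 util

Feasible sets respecting both limits:
- C+D+E: cost 27, shelf space 22, value 125
- D+E+F: cost 26, shelf space 27, value 118
- A+D+E: cost 25, shelf space 25, value 109
Best: 125 util.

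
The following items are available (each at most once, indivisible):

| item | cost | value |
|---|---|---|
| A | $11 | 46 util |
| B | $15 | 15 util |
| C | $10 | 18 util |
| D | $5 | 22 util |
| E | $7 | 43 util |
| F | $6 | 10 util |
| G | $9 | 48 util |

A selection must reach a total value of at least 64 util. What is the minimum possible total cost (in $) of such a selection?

Subsets with value ≥ 64, sorted by total cost:
- D+E: cost 12, value 65
- D+G: cost 14, value 70
Minimum cost: 12 $.

12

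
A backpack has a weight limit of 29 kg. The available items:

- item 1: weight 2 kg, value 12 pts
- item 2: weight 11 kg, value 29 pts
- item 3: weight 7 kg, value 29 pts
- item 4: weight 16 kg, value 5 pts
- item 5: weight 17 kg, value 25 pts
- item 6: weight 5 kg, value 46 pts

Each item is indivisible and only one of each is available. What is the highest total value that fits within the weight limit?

116 pts

This is a 0/1 knapsack; check combinations near the capacity.
- item 1+item 2+item 3+item 6: weight 2+11+7+5=25, value 12+29+29+46=116
- item 2+item 3+item 6: weight 11+7+5=23, value 29+29+46=104
- item 3+item 5+item 6: weight 7+17+5=29, value 29+25+46=100
- item 1+item 3+item 6: weight 2+7+5=14, value 12+29+46=87
Best: 116 pts.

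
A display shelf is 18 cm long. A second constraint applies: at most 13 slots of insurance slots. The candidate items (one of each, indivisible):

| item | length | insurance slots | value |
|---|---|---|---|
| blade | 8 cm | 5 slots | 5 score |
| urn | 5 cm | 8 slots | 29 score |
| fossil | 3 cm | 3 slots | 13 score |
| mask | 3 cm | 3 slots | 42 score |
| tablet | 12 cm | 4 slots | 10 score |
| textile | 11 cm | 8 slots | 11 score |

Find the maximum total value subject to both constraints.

71 score

Feasible sets respecting both limits:
- urn+mask: length 8, insurance slots 11, value 71
- fossil+mask+tablet: length 18, insurance slots 10, value 65
- blade+fossil+mask: length 14, insurance slots 11, value 60
- fossil+mask: length 6, insurance slots 6, value 55
Best: 71 score.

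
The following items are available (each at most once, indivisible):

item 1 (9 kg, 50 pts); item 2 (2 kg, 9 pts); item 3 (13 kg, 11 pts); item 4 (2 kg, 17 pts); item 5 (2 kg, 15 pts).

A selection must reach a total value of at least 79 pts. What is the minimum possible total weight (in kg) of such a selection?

13

Subsets with value ≥ 79, sorted by total weight:
- item 1+item 4+item 5: weight 13, value 82
- item 1+item 2+item 4+item 5: weight 15, value 91
- item 1+item 3+item 4+item 5: weight 26, value 93
Minimum weight: 13 kg.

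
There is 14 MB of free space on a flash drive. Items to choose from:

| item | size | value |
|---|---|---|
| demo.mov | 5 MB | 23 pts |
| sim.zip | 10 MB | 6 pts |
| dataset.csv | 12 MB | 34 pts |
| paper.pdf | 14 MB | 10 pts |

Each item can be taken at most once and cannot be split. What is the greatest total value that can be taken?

Check high-value combinations within 14 MB:
- dataset.csv: size 12, value 34
- demo.mov: size 5, value 23
- paper.pdf: size 14, value 10
- sim.zip: size 10, value 6
Best: 34 pts.

34 pts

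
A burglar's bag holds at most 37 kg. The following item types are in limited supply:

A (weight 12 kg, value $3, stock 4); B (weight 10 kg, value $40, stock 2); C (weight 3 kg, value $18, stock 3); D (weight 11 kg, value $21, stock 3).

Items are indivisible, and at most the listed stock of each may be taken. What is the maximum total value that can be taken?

Best selections within weight 37 and stock limits:
- 2×B + 2×C + 1×D: weight 37, value 137
- 2×B + 3×C: weight 29, value 134
Best: $137.

$137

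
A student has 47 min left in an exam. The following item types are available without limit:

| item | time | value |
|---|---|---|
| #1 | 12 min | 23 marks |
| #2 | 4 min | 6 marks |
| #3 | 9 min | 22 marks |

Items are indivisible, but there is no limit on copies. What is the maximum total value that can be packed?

Best value-per-unit is #3 at 22/9, and filling with it alone uses time 5×9=45. No mix of the others beats 5×22 = 110.

110 marks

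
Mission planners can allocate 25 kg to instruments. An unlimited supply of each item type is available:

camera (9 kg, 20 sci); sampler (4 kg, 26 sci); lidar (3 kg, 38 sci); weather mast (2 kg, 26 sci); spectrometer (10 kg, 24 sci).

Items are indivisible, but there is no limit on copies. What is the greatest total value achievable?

324 sci

Best value-per-unit is weather mast at 26/2; filling with it alone gives 12×26 = 312.
Optimal mix: 1×lidar + 11×weather mast → mass 25, value 324.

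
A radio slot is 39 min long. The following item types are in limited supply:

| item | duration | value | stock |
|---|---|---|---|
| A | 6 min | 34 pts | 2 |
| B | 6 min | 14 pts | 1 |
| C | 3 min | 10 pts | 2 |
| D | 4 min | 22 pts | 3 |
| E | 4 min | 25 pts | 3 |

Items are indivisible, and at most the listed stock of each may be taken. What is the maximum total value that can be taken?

219 pts

Best selections within duration 39 and stock limits:
- 2×A + 1×C + 3×D + 3×E: duration 39, value 219
- 2×A + 3×D + 3×E: duration 36, value 209
- 2×A + 2×C + 2×D + 3×E: duration 38, value 207
- 2×A + 2×C + 3×D + 2×E: duration 38, value 204
Best: 219 pts.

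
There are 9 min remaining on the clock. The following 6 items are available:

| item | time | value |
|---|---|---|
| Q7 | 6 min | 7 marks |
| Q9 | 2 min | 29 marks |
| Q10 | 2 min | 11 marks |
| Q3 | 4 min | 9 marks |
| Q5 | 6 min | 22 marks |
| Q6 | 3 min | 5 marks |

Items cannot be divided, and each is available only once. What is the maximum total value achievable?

Check high-value combinations within 9 min:
- Q9+Q5: time 2+6=8, value 29+22=51
- Q9+Q10+Q3: time 2+2+4=8, value 29+11+9=49
- Q9+Q10+Q6: time 2+2+3=7, value 29+11+5=45
Best: 51 marks.

51 marks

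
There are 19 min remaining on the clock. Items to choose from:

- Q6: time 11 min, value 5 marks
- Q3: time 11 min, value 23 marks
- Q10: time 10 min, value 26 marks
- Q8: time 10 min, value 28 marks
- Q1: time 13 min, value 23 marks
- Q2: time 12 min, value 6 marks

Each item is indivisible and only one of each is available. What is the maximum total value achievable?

28 marks

Check high-value combinations within 19 min:
- Q8: time 10, value 28
- Q10: time 10, value 26
- Q3: time 11, value 23
Best: 28 marks.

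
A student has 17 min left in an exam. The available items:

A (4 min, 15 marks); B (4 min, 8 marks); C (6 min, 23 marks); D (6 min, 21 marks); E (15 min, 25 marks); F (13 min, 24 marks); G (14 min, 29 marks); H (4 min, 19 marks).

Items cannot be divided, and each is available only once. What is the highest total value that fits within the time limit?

Check high-value combinations within 17 min:
- C+D+H: time 6+6+4=16, value 23+21+19=63
- A+C+D: time 4+6+6=16, value 15+23+21=59
- A+C+H: time 4+6+4=14, value 15+23+19=57
- A+D+H: time 4+6+4=14, value 15+21+19=55
Best: 63 marks.

63 marks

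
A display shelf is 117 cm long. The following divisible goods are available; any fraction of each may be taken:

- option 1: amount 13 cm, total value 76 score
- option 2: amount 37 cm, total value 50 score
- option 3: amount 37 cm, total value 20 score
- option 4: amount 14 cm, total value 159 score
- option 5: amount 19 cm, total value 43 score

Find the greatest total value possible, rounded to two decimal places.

346.38

Take in order of value per unit:
- option 4 (159/14 per unit): all 14 → value 159, running total 159.00
- option 1 (76/13 per unit): all 13 → value 76, running total 235.00
- option 5 (43/19 per unit): all 19 → value 43, running total 278.00
- option 2 (50/37 per unit): all 37 → value 50, running total 328.00
- option 3 (20/37 per unit): 34 of 37 → value 34×20/37 = 18.3784, running total 346.38
Total 346.38.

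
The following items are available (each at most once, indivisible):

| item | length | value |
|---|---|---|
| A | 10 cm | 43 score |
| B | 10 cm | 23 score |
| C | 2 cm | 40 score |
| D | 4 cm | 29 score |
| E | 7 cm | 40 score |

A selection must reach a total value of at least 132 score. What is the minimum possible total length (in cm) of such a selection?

23

Subsets with value ≥ 132, sorted by total length:
- A+C+D+E: length 23, value 152
- B+C+D+E: length 23, value 132
- A+B+C+D: length 26, value 135
Minimum length: 23 cm.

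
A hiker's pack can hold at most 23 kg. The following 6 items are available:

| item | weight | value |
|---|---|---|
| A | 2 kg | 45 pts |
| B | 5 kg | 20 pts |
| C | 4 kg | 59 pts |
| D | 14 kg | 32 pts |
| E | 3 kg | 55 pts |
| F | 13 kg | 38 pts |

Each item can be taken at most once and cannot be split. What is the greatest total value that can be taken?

197 pts

Check high-value combinations within 23 kg:
- A+C+E+F: weight 2+4+3+13=22, value 45+59+55+38=197
- A+C+D+E: weight 2+4+14+3=23, value 45+59+32+55=191
- A+B+C+E: weight 2+5+4+3=14, value 45+20+59+55=179
- A+C+E: weight 2+4+3=9, value 45+59+55=159
Best: 197 pts.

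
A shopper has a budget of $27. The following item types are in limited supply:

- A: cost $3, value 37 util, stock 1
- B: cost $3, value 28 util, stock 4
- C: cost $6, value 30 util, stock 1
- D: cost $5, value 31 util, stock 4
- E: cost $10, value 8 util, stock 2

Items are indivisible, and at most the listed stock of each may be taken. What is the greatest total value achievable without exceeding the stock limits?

214 util

Top feasible selections:
- 1×A + 3×B + 3×D: cost 27, value 214
- 1×A + 4×B + 2×D: cost 25, value 211
- 1×A + 4×B + 1×C + 1×D: cost 26, value 210
Best: 214 util.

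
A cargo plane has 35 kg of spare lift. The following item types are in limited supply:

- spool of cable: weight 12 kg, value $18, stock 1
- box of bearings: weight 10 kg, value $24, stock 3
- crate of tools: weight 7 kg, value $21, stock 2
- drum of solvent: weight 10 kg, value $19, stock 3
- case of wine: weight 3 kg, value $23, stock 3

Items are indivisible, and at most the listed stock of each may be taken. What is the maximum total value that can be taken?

Best selections within weight 35 and stock limits:
- 1×box of bearings + 2×crate of tools + 3×case of wine: weight 33, value 135
- 2×crate of tools + 1×drum of solvent + 3×case of wine: weight 33, value 130
- 1×spool of cable + 2×crate of tools + 3×case of wine: weight 35, value 129
- 2×box of bearings + 3×case of wine: weight 29, value 117
Best: $135.

$135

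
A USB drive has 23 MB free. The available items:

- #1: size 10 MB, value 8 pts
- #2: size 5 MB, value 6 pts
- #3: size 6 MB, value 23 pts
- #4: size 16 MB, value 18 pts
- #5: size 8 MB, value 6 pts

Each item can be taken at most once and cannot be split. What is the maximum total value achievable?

Check high-value combinations within 23 MB:
- #3+#4: size 6+16=22, value 23+18=41
- #1+#2+#3: size 10+5+6=21, value 8+6+23=37
- #2+#3+#5: size 5+6+8=19, value 6+23+6=35
- #1+#3: size 10+6=16, value 8+23=31
Best: 41 pts.

41 pts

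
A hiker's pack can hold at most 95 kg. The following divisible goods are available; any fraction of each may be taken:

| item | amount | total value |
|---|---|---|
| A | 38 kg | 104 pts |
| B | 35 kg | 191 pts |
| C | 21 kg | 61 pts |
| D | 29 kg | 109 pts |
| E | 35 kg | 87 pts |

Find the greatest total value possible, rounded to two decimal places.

388.37

Take in order of value per unit:
- B (191/35 per unit): all 35 → value 191, running total 191.00
- D (109/29 per unit): all 29 → value 109, running total 300.00
- C (61/21 per unit): all 21 → value 61, running total 361.00
- A (104/38 per unit): 10 of 38 → value 10×104/38 = 27.3684, running total 388.37
Total 388.37.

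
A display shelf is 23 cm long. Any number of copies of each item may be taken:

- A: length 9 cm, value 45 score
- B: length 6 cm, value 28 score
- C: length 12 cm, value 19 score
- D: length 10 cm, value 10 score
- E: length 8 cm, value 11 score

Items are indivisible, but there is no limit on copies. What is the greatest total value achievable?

Best value-per-unit is A at 45/9; filling with it alone gives 2×45 = 90.
Optimal mix: 1×A + 2×B → length 21, value 101.

101 score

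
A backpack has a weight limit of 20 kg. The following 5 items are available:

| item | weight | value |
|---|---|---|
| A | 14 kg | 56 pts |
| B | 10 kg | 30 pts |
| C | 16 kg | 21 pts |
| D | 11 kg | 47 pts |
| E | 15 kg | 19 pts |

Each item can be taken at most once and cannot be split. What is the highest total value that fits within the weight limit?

56 pts

This is a 0/1 knapsack; check combinations near the capacity.
- A: weight 14, value 56
- D: weight 11, value 47
- B: weight 10, value 30
Best: 56 pts.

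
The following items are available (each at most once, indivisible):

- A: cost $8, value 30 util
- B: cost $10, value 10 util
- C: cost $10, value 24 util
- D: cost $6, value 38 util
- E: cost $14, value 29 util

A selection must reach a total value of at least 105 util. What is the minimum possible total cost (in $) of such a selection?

Subsets with value ≥ 105, sorted by total cost:
- A+C+D+E: cost 38, value 121
- A+B+D+E: cost 38, value 107
- A+B+C+D+E: cost 48, value 131
Minimum cost: 38 $.

38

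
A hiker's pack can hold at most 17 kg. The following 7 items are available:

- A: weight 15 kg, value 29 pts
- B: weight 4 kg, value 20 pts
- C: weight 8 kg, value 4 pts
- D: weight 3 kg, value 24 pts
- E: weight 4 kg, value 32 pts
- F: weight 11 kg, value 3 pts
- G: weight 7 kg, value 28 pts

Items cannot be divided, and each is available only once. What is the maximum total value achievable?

84 pts

Check high-value combinations within 17 kg:
- D+E+G: weight 3+4+7=14, value 24+32+28=84
- B+E+G: weight 4+4+7=15, value 20+32+28=80
- B+D+E: weight 4+3+4=11, value 20+24+32=76
- B+D+G: weight 4+3+7=14, value 20+24+28=72
Best: 84 pts.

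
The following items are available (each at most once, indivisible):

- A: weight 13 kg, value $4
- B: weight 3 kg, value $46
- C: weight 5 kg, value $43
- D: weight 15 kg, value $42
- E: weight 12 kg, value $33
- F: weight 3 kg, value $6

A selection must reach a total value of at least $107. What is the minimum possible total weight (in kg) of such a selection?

20

Subsets with value ≥ 107, sorted by total weight:
- B+C+E: weight 20, value 122
- B+C+D: weight 23, value 131
Minimum weight: 20 kg.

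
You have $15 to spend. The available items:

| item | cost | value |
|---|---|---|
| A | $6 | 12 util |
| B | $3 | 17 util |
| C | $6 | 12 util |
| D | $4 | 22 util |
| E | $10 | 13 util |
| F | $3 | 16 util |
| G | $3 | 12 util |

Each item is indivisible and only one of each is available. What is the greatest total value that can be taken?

67 util

This is a 0/1 knapsack; check combinations near the capacity.
- B+D+F+G: cost 3+4+3+3=13, value 17+22+16+12=67
- A+B+F+G: cost 6+3+3+3=15, value 12+17+16+12=57
- B+C+F+G: cost 3+6+3+3=15, value 17+12+16+12=57
Best: 67 util.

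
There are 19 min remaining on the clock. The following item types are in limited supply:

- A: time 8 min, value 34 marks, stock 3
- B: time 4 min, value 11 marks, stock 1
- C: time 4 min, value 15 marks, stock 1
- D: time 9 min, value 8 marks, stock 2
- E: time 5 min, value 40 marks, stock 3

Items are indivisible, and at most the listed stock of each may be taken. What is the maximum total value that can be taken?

135 marks

Best selections within time 19 and stock limits:
- 1×C + 3×E: time 19, value 135
- 1×B + 3×E: time 19, value 131
- 3×E: time 15, value 120
Best: 135 marks.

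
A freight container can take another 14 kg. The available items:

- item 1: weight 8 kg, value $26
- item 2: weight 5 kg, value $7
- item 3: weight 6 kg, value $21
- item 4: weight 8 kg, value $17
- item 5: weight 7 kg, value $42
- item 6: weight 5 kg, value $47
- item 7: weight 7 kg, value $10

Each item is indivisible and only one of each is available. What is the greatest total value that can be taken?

Check high-value combinations within 14 kg:
- item 5+item 6: weight 7+5=12, value 42+47=89
- item 1+item 6: weight 8+5=13, value 26+47=73
- item 3+item 6: weight 6+5=11, value 21+47=68
Best: $89.

$89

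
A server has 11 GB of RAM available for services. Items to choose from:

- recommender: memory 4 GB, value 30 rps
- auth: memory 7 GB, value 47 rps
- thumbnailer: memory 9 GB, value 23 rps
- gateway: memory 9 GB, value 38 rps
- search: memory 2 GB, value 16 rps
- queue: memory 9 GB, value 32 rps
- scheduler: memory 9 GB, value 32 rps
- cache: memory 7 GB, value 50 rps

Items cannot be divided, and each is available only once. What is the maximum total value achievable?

80 rps

Check high-value combinations within 11 GB:
- recommender+cache: memory 4+7=11, value 30+50=80
- recommender+auth: memory 4+7=11, value 30+47=77
- search+cache: memory 2+7=9, value 16+50=66
Best: 80 rps.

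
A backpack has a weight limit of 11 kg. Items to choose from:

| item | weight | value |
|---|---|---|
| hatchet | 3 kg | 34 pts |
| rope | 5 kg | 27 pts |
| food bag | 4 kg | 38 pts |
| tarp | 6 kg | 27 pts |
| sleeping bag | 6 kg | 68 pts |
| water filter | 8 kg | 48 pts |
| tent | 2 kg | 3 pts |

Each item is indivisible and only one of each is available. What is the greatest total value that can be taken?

106 pts

This is a 0/1 knapsack; check combinations near the capacity.
- food bag+sleeping bag: weight 4+6=10, value 38+68=106
- hatchet+sleeping bag+tent: weight 3+6+2=11, value 34+68+3=105
- hatchet+sleeping bag: weight 3+6=9, value 34+68=102
- rope+sleeping bag: weight 5+6=11, value 27+68=95
- hatchet+water filter: weight 3+8=11, value 34+48=82
Best: 106 pts.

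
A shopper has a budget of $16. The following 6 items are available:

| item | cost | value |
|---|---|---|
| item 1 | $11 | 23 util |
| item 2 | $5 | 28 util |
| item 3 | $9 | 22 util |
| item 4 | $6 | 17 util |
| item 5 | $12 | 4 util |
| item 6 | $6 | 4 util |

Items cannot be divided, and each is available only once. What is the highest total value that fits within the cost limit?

51 util

Check high-value combinations within $16:
- item 1+item 2: cost 11+5=16, value 23+28=51
- item 2+item 3: cost 5+9=14, value 28+22=50
- item 2+item 4: cost 5+6=11, value 28+17=45
- item 3+item 4: cost 9+6=15, value 22+17=39
Best: 51 util.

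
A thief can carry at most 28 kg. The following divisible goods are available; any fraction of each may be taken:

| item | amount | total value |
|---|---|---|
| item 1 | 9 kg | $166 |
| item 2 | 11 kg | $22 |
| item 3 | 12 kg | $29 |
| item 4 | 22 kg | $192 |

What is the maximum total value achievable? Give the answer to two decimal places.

Take in order of value per unit:
- item 1 (166/9 per unit): all 9 → value 166, running total 166.00
- item 4 (192/22 per unit): 19 of 22 → value 19×192/22 = 165.8182, running total 331.82
Total 331.82.

331.82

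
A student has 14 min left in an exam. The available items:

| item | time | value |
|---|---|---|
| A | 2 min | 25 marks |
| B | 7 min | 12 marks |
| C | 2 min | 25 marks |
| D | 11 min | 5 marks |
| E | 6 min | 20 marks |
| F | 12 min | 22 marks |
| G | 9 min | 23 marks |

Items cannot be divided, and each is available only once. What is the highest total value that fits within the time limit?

73 marks

Check high-value combinations within 14 min:
- A+C+G: time 2+2+9=13, value 25+25+23=73
- A+C+E: time 2+2+6=10, value 25+25+20=70
- A+B+C: time 2+7+2=11, value 25+12+25=62
Best: 73 marks.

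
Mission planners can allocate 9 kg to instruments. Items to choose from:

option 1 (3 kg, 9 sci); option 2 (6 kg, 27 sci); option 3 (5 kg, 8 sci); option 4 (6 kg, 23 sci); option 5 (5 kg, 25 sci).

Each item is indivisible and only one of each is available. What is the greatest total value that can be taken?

Check high-value combinations within 9 kg:
- option 1+option 2: mass 3+6=9, value 9+27=36
- option 1+option 5: mass 3+5=8, value 9+25=34
- option 1+option 4: mass 3+6=9, value 9+23=32
- option 2: mass 6, value 27
- option 5: mass 5, value 25
Best: 36 sci.

36 sci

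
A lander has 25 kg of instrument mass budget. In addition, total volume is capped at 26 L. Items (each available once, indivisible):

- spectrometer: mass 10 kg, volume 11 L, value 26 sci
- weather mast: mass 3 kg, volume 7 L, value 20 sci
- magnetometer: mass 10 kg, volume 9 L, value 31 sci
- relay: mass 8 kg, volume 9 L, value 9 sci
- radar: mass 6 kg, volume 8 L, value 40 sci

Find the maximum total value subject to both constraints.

Feasible sets respecting both limits:
- weather mast+magnetometer+radar: mass 19, volume 24, value 91
- spectrometer+weather mast+radar: mass 19, volume 26, value 86
- magnetometer+relay+radar: mass 24, volume 26, value 80
Best: 91 sci.

91 sci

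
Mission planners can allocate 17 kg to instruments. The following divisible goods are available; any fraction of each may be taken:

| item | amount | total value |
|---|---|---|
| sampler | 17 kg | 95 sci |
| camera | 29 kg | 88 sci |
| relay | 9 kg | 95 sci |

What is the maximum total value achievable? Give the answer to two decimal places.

Take in order of value per unit:
- relay (95/9 per unit): all 9 → value 95, running total 95.00
- sampler (95/17 per unit): 8 of 17 → value 8×95/17 = 44.7059, running total 139.71
Total 139.71.

139.71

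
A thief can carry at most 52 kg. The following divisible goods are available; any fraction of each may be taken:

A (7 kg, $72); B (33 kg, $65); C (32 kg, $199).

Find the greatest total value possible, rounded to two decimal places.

Take in order of value per unit:
- A (72/7 per unit): all 7 → value 72, running total 72.00
- C (199/32 per unit): all 32 → value 199, running total 271.00
- B (65/33 per unit): 13 of 33 → value 13×65/33 = 25.6061, running total 296.61
Total 296.61.

296.61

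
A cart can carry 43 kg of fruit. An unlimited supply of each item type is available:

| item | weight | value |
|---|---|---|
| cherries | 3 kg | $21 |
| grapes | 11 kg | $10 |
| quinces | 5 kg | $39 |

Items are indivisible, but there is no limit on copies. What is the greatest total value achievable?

$333

Best value-per-unit is quinces at 39/5; filling with it alone gives 8×39 = 312.
Optimal mix: 1×cherries + 8×quinces → weight 43, value 333.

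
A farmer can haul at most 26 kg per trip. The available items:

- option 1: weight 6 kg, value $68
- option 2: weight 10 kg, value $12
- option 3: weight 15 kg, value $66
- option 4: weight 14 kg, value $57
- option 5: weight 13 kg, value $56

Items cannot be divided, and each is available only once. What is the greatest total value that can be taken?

$134

Check high-value combinations within 26 kg:
- option 1+option 3: weight 6+15=21, value 68+66=134
- option 1+option 4: weight 6+14=20, value 68+57=125
- option 1+option 5: weight 6+13=19, value 68+56=124
- option 1+option 2: weight 6+10=16, value 68+12=80
Best: $134.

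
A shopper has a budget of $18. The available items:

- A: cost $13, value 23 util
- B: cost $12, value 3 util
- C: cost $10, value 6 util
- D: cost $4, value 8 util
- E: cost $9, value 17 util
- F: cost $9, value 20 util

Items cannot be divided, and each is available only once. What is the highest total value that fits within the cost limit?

37 util

Check high-value combinations within $18:
- E+F: cost 9+9=18, value 17+20=37
- A+D: cost 13+4=17, value 23+8=31
- D+F: cost 4+9=13, value 8+20=28
- D+E: cost 4+9=13, value 8+17=25
Best: 37 util.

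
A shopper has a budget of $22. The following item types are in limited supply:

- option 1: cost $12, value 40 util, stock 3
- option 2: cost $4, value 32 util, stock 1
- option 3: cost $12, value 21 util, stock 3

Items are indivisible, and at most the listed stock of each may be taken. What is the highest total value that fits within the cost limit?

72 util

Top feasible selections:
- 1×option 1 + 1×option 2: cost 16, value 72
- 1×option 2 + 1×option 3: cost 16, value 53
- 1×option 1: cost 12, value 40
- 1×option 2: cost 4, value 32
Best: 72 util.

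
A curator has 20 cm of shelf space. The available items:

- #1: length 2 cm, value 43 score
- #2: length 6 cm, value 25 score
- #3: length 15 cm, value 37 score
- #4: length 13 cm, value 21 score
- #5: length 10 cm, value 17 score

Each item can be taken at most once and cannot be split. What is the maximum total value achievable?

Check high-value combinations within 20 cm:
- #1+#2+#5: length 2+6+10=18, value 43+25+17=85
- #1+#3: length 2+15=17, value 43+37=80
- #1+#2: length 2+6=8, value 43+25=68
Best: 85 score.

85 score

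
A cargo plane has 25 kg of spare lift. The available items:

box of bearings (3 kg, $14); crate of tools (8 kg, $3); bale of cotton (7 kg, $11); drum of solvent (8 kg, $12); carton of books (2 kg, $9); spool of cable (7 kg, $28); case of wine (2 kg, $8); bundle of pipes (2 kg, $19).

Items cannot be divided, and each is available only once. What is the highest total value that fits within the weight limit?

$90

Check high-value combinations within 25 kg:
- box of bearings+drum of solvent+carton of books+spool of cable+case of wine+bundle of pipes: weight 3+8+2+7+2+2=24, value 14+12+9+28+8+19=90
- box of bearings+bale of cotton+carton of books+spool of cable+case of wine+bundle of pipes: weight 3+7+2+7+2+2=23, value 14+11+9+28+8+19=89
- box of bearings+drum of solvent+carton of books+spool of cable+bundle of pipes: weight 3+8+2+7+2=22, value 14+12+9+28+19=82
- box of bearings+bale of cotton+carton of books+spool of cable+bundle of pipes: weight 3+7+2+7+2=21, value 14+11+9+28+19=81
Best: $90.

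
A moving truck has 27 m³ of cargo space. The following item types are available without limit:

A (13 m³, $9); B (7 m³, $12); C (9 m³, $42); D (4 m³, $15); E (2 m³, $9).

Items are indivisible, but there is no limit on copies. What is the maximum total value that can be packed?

$126

Best value-per-unit is C at 42/9, and filling with it alone uses volume 3×9=27. No mix of the others beats 3×42 = 126.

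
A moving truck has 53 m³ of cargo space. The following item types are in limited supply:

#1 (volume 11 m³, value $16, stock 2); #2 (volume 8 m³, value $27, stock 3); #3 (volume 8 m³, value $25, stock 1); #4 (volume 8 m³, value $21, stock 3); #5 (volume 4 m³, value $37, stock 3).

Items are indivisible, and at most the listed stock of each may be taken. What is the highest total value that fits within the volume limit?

Best selections within volume 53 and stock limits:
- 3×#2 + 1×#3 + 1×#4 + 3×#5: volume 52, value 238
- 3×#2 + 2×#4 + 3×#5: volume 52, value 234
- 2×#2 + 1×#3 + 2×#4 + 3×#5: volume 52, value 232
Best: $238.

$238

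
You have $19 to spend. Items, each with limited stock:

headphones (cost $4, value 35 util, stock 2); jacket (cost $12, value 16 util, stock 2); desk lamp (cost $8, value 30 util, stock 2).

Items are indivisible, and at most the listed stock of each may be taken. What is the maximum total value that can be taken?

100 util

Best selections within cost 19 and stock limits:
- 2×headphones + 1×desk lamp: cost 16, value 100
- 2×headphones: cost 8, value 70
Best: 100 util.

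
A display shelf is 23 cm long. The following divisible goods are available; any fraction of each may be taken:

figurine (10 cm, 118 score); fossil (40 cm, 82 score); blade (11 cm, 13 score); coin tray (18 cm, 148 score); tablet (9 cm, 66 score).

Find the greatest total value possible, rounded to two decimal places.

Take in order of value per unit:
- figurine (118/10 per unit): all 10 → value 118, running total 118.00
- coin tray (148/18 per unit): 13 of 18 → value 13×148/18 = 106.8889, running total 224.89
Total 224.89.

224.89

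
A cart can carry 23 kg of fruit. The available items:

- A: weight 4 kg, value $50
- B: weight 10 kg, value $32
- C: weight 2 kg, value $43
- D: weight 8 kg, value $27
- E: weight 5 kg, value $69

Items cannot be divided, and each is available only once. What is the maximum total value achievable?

$194

Check high-value combinations within 23 kg:
- A+B+C+E: weight 4+10+2+5=21, value 50+32+43+69=194
- A+C+D+E: weight 4+2+8+5=19, value 50+43+27+69=189
- A+C+E: weight 4+2+5=11, value 50+43+69=162
- A+B+E: weight 4+10+5=19, value 50+32+69=151
Best: $194.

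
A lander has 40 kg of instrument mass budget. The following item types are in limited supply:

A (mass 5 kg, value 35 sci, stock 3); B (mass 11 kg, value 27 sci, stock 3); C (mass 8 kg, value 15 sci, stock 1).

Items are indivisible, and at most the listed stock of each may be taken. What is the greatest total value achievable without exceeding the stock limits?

159 sci

Top feasible selections:
- 3×A + 2×B: mass 37, value 159
- 3×A + 1×B + 1×C: mass 34, value 147
Best: 159 sci.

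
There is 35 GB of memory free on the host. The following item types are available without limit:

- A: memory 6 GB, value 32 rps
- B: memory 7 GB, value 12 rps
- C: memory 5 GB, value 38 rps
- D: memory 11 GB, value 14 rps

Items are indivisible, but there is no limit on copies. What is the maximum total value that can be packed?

266 rps

Best value-per-unit is C at 38/5, and filling with it alone uses memory 7×5=35. No mix of the others beats 7×38 = 266.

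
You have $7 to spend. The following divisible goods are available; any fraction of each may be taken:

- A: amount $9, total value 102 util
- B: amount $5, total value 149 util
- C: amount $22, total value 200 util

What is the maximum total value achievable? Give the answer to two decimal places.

Take in order of value per unit:
- B (149/5 per unit): all 5 → value 149, running total 149.00
- A (102/9 per unit): 2 of 9 → value 2×102/9 = 22.6667, running total 171.67
Total 171.67.

171.67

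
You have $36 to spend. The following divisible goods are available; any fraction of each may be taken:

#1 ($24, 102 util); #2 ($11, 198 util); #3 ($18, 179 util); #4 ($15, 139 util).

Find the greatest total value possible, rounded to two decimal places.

441.87

Take in order of value per unit:
- #2 (198/11 per unit): all 11 → value 198, running total 198.00
- #3 (179/18 per unit): all 18 → value 179, running total 377.00
- #4 (139/15 per unit): 7 of 15 → value 7×139/15 = 64.8667, running total 441.87
Total 441.87.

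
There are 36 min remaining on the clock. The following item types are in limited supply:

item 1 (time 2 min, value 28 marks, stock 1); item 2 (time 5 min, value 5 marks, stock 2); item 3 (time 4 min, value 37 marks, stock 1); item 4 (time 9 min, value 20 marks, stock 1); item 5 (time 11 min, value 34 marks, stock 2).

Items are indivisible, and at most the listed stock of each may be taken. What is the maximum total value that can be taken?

138 marks

Best selections within time 36 and stock limits:
- 1×item 1 + 1×item 2 + 1×item 3 + 2×item 5: time 33, value 138
- 1×item 1 + 1×item 3 + 2×item 5: time 28, value 133
Best: 138 marks.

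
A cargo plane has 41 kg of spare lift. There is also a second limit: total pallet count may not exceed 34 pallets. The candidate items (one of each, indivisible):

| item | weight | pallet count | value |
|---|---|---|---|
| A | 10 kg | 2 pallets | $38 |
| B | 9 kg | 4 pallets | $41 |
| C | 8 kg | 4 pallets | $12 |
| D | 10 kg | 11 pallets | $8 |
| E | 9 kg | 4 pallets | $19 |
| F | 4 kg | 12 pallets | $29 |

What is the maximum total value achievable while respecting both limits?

$139

Feasible sets respecting both limits:
- A+B+C+E+F: weight 40, pallet count 26, value 139
- A+B+C+D+F: weight 41, pallet count 33, value 128
- A+B+E+F: weight 32, pallet count 22, value 127
- A+B+C+F: weight 31, pallet count 22, value 120
Best: $139.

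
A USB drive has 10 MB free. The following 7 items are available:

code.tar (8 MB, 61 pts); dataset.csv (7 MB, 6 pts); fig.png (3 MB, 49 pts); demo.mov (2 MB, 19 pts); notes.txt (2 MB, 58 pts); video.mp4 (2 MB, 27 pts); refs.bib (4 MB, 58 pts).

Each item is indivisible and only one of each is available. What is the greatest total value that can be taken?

Check high-value combinations within 10 MB:
- fig.png+notes.txt+refs.bib: size 3+2+4=9, value 49+58+58=165
- demo.mov+notes.txt+video.mp4+refs.bib: size 2+2+2+4=10, value 19+58+27+58=162
- fig.png+demo.mov+notes.txt+video.mp4: size 3+2+2+2=9, value 49+19+58+27=153
- notes.txt+video.mp4+refs.bib: size 2+2+4=8, value 58+27+58=143
- demo.mov+notes.txt+refs.bib: size 2+2+4=8, value 19+58+58=135
Best: 165 pts.

165 pts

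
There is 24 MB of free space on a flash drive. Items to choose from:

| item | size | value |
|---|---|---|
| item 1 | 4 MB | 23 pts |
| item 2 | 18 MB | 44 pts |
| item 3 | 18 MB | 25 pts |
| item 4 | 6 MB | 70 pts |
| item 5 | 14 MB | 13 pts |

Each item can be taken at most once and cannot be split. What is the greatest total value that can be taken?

114 pts

Check high-value combinations within 24 MB:
- item 2+item 4: size 18+6=24, value 44+70=114
- item 1+item 4+item 5: size 4+6+14=24, value 23+70+13=106
- item 3+item 4: size 18+6=24, value 25+70=95
Best: 114 pts.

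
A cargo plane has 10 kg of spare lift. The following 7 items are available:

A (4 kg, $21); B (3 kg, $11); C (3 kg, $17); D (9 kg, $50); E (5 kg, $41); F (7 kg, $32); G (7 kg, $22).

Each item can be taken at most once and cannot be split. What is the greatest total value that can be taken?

This is a 0/1 knapsack; check combinations near the capacity.
- A+E: weight 4+5=9, value 21+41=62
- C+E: weight 3+5=8, value 17+41=58
- B+E: weight 3+5=8, value 11+41=52
- D: weight 9, value 50
- A+B+C: weight 4+3+3=10, value 21+11+17=49
Best: $62.

$62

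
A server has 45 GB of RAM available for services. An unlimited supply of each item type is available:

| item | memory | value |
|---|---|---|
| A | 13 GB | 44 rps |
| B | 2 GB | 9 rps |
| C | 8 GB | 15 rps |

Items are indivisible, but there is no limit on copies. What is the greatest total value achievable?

198 rps

Best value-per-unit is B at 9/2, and filling with it alone uses memory 22×2=44. No mix of the others beats 22×9 = 198.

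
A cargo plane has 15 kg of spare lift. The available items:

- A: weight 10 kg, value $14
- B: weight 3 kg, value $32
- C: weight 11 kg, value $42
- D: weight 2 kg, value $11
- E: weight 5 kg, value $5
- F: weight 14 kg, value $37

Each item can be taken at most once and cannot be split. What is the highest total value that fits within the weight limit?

$74

This is a 0/1 knapsack; check combinations near the capacity.
- B+C: weight 3+11=14, value 32+42=74
- A+B+D: weight 10+3+2=15, value 14+32+11=57
- C+D: weight 11+2=13, value 42+11=53
- B+D+E: weight 3+2+5=10, value 32+11+5=48
Best: $74.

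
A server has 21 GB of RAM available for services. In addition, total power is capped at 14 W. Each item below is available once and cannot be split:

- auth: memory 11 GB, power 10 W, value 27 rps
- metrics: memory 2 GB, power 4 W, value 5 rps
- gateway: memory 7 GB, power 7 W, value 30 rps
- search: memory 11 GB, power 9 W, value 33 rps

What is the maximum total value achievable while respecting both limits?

Feasible sets respecting both limits:
- metrics+search: memory 13, power 13, value 38
- metrics+gateway: memory 9, power 11, value 35
- search: memory 11, power 9, value 33
Best: 38 rps.

38 rps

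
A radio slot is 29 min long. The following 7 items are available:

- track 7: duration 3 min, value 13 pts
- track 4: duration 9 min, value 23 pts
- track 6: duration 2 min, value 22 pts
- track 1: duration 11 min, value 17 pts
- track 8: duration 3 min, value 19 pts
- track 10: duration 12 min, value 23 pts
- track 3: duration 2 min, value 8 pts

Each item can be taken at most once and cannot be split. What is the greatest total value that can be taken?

100 pts

Check high-value combinations within 29 min:
- track 7+track 4+track 6+track 8+track 10: duration 3+9+2+3+12=29, value 13+23+22+19+23=100
- track 4+track 6+track 8+track 10+track 3: duration 9+2+3+12+2=28, value 23+22+19+23+8=95
- track 7+track 4+track 6+track 1+track 8: duration 3+9+2+11+3=28, value 13+23+22+17+19=94
- track 4+track 6+track 1+track 8+track 3: duration 9+2+11+3+2=27, value 23+22+17+19+8=89
- track 7+track 4+track 6+track 10+track 3: duration 3+9+2+12+2=28, value 13+23+22+23+8=89
Best: 100 pts.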